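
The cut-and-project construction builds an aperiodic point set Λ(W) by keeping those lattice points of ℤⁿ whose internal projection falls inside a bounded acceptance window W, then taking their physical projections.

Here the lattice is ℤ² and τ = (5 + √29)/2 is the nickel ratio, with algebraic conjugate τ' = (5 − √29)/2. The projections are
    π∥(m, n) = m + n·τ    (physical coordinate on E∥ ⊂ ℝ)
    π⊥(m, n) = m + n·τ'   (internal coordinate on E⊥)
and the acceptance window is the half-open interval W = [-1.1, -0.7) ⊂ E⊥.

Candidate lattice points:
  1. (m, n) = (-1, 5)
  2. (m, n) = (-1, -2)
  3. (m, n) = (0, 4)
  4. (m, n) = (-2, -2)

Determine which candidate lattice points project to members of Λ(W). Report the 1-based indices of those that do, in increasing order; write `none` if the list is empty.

3

τ' = (5−√29)/2 ≈ -0.19258.
candidate 1: (m,n)=(-1,5) → π∥ = -1+5·τ ≈ 24.96291, π⊥ = -1+5·τ' ≈ -1.96291 ∉ [-1.1, -0.7) ⇒ out
candidate 2: (m,n)=(-1,-2) → π∥ = -1-2·τ ≈ -11.38516, π⊥ = -1-2·τ' ≈ -0.61484 ∉ [-1.1, -0.7) ⇒ out
candidate 3: (m,n)=(0,4) → π∥ = 0+4·τ ≈ 20.77033, π⊥ = 0+4·τ' ≈ -0.77033 ∈ [-1.1, -0.7) ⇒ IN Λ
candidate 4: (m,n)=(-2,-2) → π∥ = -2-2·τ ≈ -12.38516, π⊥ = -2-2·τ' ≈ -1.61484 ∉ [-1.1, -0.7) ⇒ out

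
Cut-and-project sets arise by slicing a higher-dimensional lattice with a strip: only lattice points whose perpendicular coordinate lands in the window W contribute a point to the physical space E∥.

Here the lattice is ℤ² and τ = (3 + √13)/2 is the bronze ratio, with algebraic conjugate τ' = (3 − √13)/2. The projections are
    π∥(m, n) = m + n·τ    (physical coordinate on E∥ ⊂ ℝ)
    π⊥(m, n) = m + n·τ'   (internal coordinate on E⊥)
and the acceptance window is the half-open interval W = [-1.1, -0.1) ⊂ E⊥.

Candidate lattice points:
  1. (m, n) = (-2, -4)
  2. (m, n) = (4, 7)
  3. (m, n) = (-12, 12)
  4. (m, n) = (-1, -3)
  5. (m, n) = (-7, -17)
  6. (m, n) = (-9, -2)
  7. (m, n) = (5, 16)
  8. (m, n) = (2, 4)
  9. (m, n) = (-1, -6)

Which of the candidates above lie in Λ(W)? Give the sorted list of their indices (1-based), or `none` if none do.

1

Compute τ' = (3−√13)/2 = -0.30278, so π⊥(m,n) = m -0.30278·n.
candidate 1: (m,n)=(-2,-4) → π∥ = -2-4·τ ≈ -15.21110, π⊥ = -2-4·τ' ≈ -0.78890 ∈ [-1.1, -0.1) ⇒ IN Λ
candidate 2: (m,n)=(4,7) → π∥ = 4+7·τ ≈ 27.11943, π⊥ = 4+7·τ' ≈ 1.88057 ∉ [-1.1, -0.1) ⇒ out
candidate 3: (m,n)=(-12,12) → π∥ = -12+12·τ ≈ 27.63331, π⊥ = -12+12·τ' ≈ -15.63331 ∉ [-1.1, -0.1) ⇒ out
candidate 4: (m,n)=(-1,-3) → π∥ = -1-3·τ ≈ -10.90833, π⊥ = -1-3·τ' ≈ -0.09167 ∉ [-1.1, -0.1) ⇒ out
candidate 5: (m,n)=(-7,-17) → π∥ = -7-17·τ ≈ -63.14719, π⊥ = -7-17·τ' ≈ -1.85281 ∉ [-1.1, -0.1) ⇒ out
candidate 6: (m,n)=(-9,-2) → π∥ = -9-2·τ ≈ -15.60555, π⊥ = -9-2·τ' ≈ -8.39445 ∉ [-1.1, -0.1) ⇒ out
candidate 7: (m,n)=(5,16) → π∥ = 5+16·τ ≈ 57.84441, π⊥ = 5+16·τ' ≈ 0.15559 ∉ [-1.1, -0.1) ⇒ out
candidate 8: (m,n)=(2,4) → π∥ = 2+4·τ ≈ 15.21110, π⊥ = 2+4·τ' ≈ 0.78890 ∉ [-1.1, -0.1) ⇒ out
candidate 9: (m,n)=(-1,-6) → π∥ = -1-6·τ ≈ -20.81665, π⊥ = -1-6·τ' ≈ 0.81665 ∉ [-1.1, -0.1) ⇒ out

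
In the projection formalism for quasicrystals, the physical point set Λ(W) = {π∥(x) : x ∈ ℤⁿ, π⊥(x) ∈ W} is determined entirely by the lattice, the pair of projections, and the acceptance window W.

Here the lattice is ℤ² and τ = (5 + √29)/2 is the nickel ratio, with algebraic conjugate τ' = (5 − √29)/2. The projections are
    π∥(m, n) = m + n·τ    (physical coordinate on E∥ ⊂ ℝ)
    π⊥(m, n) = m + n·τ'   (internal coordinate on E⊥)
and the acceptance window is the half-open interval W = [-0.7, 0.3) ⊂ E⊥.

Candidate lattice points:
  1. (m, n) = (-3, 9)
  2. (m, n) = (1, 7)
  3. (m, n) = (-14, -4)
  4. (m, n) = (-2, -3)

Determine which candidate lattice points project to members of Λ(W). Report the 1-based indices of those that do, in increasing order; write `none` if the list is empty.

2

Compute τ' = (5−√29)/2 = -0.19258, so π⊥(m,n) = m -0.19258·n.
candidate 1: (m,n)=(-3,9) → π∥ = -3+9·τ ≈ 43.73324, π⊥ = -3+9·τ' ≈ -4.73324 ∉ [-0.7, 0.3) ⇒ out
candidate 2: (m,n)=(1,7) → π∥ = 1+7·τ ≈ 37.34808, π⊥ = 1+7·τ' ≈ -0.34808 ∈ [-0.7, 0.3) ⇒ IN Λ
candidate 3: (m,n)=(-14,-4) → π∥ = -14-4·τ ≈ -34.77033, π⊥ = -14-4·τ' ≈ -13.22967 ∉ [-0.7, 0.3) ⇒ out
candidate 4: (m,n)=(-2,-3) → π∥ = -2-3·τ ≈ -17.57775, π⊥ = -2-3·τ' ≈ -1.42225 ∉ [-0.7, 0.3) ⇒ out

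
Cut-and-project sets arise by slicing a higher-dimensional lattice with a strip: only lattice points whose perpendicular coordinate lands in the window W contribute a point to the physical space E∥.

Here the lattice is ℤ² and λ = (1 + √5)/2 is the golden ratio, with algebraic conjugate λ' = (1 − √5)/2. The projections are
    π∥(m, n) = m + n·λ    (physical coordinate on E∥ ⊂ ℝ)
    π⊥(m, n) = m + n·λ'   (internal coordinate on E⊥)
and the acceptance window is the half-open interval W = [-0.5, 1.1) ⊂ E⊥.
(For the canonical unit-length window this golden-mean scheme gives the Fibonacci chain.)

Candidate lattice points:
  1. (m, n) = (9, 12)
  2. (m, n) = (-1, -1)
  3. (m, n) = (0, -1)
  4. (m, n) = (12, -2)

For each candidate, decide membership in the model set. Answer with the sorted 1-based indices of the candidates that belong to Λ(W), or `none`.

2, 3

λ' = (1−√5)/2 ≈ -0.6180.
#1 (9,12): internal coord 9 + (12)·λ' = +1.5836; +1.5836 ∉ [-0.5, 1.1) → out
#2 (-1,-1): internal coord -1 + (-1)·λ' = -0.3820; -0.3820 ∈ [-0.5, 1.1) → IN Λ
#3 (0,-1): internal coord 0 + (-1)·λ' = +0.6180; +0.6180 ∈ [-0.5, 1.1) → IN Λ
#4 (12,-2): internal coord 12 + (-2)·λ' = +13.2361; +13.2361 ∉ [-0.5, 1.1) → out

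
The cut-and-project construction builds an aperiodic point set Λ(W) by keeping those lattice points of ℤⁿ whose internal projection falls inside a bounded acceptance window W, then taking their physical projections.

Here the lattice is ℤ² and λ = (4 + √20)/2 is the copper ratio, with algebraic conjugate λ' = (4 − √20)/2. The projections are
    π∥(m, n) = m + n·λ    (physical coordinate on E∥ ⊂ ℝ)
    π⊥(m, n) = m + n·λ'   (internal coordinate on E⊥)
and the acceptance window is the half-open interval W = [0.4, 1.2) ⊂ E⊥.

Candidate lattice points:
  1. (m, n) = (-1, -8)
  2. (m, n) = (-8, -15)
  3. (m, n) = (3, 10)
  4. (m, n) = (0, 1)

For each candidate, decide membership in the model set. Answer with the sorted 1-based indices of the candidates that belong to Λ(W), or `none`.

1, 3

Numerically λ ≈ 4.23607 and λ' = −1/λ ≈ -0.23607.
[1] lift (-1,-8): star map gives 0.88854; window check 0.4 ≤ 0.88854 < 1.2 is true → IN Λ
[2] lift (-8,-15): star map gives -4.45898; window check 0.4 ≤ -4.45898 < 1.2 is false → out
[3] lift (3,10): star map gives 0.63932; window check 0.4 ≤ 0.63932 < 1.2 is true → IN Λ
[4] lift (0,1): star map gives -0.23607; window check 0.4 ≤ -0.23607 < 1.2 is false → out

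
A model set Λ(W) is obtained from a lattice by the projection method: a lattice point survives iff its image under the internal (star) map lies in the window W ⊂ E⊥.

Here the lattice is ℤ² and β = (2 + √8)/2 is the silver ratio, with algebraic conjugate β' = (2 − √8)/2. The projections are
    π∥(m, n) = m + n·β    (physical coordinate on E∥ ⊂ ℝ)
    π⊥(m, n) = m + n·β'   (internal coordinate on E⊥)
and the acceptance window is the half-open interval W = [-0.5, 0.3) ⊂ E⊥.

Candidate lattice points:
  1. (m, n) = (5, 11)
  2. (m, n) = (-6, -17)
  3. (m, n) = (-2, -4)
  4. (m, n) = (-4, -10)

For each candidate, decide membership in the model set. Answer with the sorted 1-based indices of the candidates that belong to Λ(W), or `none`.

β' = (2−√8)/2 ≈ -0.414214.
#1 (5,11): internal coord 5 + (11)·β' = +0.443651; +0.443651 ∉ [-0.5, 0.3) → out
#2 (-6,-17): internal coord -6 + (-17)·β' = +1.041631; +1.041631 ∉ [-0.5, 0.3) → out
#3 (-2,-4): internal coord -2 + (-4)·β' = -0.343146; -0.343146 ∈ [-0.5, 0.3) → IN Λ
#4 (-4,-10): internal coord -4 + (-10)·β' = +0.142136; +0.142136 ∈ [-0.5, 0.3) → IN Λ

3, 4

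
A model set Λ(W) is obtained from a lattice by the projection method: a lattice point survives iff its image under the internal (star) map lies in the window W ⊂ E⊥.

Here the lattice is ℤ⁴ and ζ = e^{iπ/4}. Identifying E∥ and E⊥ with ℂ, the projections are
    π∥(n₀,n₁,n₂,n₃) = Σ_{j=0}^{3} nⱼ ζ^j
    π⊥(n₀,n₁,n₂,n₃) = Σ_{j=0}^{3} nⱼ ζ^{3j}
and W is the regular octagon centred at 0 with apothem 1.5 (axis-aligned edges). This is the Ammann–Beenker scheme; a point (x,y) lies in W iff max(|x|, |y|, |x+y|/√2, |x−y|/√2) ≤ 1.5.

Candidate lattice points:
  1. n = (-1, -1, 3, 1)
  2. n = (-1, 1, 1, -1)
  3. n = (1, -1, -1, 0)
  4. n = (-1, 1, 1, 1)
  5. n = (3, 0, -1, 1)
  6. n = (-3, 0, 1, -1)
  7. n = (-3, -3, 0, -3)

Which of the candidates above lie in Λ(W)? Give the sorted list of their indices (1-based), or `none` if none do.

Internal map: ζ^{3j} for j=0..3 gives (1,0), (−√2/2,√2/2), (0,−1), (√2/2,√2/2).
candidate 1: n = (-1, -1, 3, 1) → π⊥ ≈ (+0.414214, -3.000000); max(|x|,|y|,|x±y|/√2) = 3.000000 > 1.5 ⇒ ∉ W
candidate 2: n = (-1, 1, 1, -1) → π⊥ ≈ (-2.414214, -1.000000); max(|x|,|y|,|x±y|/√2) = 2.414214 > 1.5 ⇒ ∉ W
candidate 3: n = (1, -1, -1, 0) → π⊥ ≈ (+1.707107, +0.292893); max(|x|,|y|,|x±y|/√2) = 1.707107 > 1.5 ⇒ ∉ W
candidate 4: n = (-1, 1, 1, 1) → π⊥ ≈ (-1.000000, +0.414214); max(|x|,|y|,|x±y|/√2) = 1.000000 ≤ 1.5 ⇒ ∈ W
candidate 5: n = (3, 0, -1, 1) → π⊥ ≈ (+3.707107, +1.707107); max(|x|,|y|,|x±y|/√2) = 3.828427 > 1.5 ⇒ ∉ W
candidate 6: n = (-3, 0, 1, -1) → π⊥ ≈ (-3.707107, -1.707107); max(|x|,|y|,|x±y|/√2) = 3.828427 > 1.5 ⇒ ∉ W
candidate 7: n = (-3, -3, 0, -3) → π⊥ ≈ (-3.000000, -4.242641); max(|x|,|y|,|x±y|/√2) = 5.121320 > 1.5 ⇒ ∉ W

4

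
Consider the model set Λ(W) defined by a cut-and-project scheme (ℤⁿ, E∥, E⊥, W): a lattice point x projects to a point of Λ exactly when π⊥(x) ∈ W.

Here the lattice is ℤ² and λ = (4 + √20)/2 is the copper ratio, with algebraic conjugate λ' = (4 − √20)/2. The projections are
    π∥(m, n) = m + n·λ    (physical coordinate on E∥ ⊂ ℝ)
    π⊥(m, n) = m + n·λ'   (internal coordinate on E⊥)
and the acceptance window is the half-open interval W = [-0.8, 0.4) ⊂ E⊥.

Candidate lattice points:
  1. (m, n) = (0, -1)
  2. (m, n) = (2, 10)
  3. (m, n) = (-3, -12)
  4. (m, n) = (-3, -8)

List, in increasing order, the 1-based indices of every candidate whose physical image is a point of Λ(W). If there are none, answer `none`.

1, 2, 3

Numerically λ ≈ 4.236068 and λ' = −1/λ ≈ -0.236068.
[1] lift (0,-1): star map gives 0.236068; window check -0.8 ≤ 0.236068 < 0.4 is true → IN Λ
[2] lift (2,10): star map gives -0.360680; window check -0.8 ≤ -0.360680 < 0.4 is true → IN Λ
[3] lift (-3,-12): star map gives -0.167184; window check -0.8 ≤ -0.167184 < 0.4 is true → IN Λ
[4] lift (-3,-8): star map gives -1.111456; window check -0.8 ≤ -1.111456 < 0.4 is false → out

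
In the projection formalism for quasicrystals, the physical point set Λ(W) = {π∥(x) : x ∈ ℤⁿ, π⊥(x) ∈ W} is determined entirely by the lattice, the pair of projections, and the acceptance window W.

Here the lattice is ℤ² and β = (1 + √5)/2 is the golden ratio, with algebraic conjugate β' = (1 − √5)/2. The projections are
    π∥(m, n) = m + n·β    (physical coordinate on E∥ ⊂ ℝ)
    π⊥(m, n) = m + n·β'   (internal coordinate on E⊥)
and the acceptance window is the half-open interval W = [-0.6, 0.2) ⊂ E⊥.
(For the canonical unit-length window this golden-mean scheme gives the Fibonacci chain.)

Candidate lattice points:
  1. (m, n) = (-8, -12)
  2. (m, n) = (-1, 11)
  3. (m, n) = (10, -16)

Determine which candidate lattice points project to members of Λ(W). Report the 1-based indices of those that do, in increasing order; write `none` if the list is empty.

1

β' = (1−√5)/2 ≈ -0.61803.
#1 (-8,-12): internal coord -8 + (-12)·β' = -0.58359; -0.58359 ∈ [-0.6, 0.2) → IN Λ
#2 (-1,11): internal coord -1 + (11)·β' = -7.79837; -7.79837 ∉ [-0.6, 0.2) → out
#3 (10,-16): internal coord 10 + (-16)·β' = +19.88854; +19.88854 ∉ [-0.6, 0.2) → out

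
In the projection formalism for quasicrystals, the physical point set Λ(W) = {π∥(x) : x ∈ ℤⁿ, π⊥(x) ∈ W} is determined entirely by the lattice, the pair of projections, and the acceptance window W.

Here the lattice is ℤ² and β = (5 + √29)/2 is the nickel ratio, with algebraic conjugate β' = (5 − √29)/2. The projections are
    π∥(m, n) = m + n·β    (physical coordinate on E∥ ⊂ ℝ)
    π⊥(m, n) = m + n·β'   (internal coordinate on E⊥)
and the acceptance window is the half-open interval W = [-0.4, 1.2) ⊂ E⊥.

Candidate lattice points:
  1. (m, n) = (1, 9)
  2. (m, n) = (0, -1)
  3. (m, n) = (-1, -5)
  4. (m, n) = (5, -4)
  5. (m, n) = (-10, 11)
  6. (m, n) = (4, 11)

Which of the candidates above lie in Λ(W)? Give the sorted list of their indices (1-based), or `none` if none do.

Numerically β ≈ 5.19258 and β' = −1/β ≈ -0.19258.
[1] lift (1,9): star map gives -0.73324; window check -0.4 ≤ -0.73324 < 1.2 is false → out
[2] lift (0,-1): star map gives 0.19258; window check -0.4 ≤ 0.19258 < 1.2 is true → IN Λ
[3] lift (-1,-5): star map gives -0.03709; window check -0.4 ≤ -0.03709 < 1.2 is true → IN Λ
[4] lift (5,-4): star map gives 5.77033; window check -0.4 ≤ 5.77033 < 1.2 is false → out
[5] lift (-10,11): star map gives -12.11841; window check -0.4 ≤ -12.11841 < 1.2 is false → out
[6] lift (4,11): star map gives 1.88159; window check -0.4 ≤ 1.88159 < 1.2 is false → out

2, 3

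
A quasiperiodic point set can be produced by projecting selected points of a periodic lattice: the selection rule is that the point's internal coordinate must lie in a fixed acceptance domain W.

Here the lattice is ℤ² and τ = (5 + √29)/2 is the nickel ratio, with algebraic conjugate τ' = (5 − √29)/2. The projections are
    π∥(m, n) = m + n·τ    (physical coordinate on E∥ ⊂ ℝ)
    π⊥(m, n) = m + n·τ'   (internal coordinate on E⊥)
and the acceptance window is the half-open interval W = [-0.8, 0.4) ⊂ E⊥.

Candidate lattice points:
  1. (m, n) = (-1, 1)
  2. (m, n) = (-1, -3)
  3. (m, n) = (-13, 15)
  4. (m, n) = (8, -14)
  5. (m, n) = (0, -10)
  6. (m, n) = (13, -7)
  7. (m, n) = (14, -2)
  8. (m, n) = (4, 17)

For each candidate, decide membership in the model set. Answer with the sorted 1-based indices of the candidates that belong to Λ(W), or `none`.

2

τ' = (5−√29)/2 ≈ -0.192582.
candidate 1: (m,n)=(-1,1) → π∥ = -1+1·τ ≈ 4.192582, π⊥ = -1+1·τ' ≈ -1.192582 ∉ [-0.8, 0.4) ⇒ out
candidate 2: (m,n)=(-1,-3) → π∥ = -1-3·τ ≈ -16.577747, π⊥ = -1-3·τ' ≈ -0.422253 ∈ [-0.8, 0.4) ⇒ IN Λ
candidate 3: (m,n)=(-13,15) → π∥ = -13+15·τ ≈ 64.888736, π⊥ = -13+15·τ' ≈ -15.888736 ∉ [-0.8, 0.4) ⇒ out
candidate 4: (m,n)=(8,-14) → π∥ = 8-14·τ ≈ -64.696154, π⊥ = 8-14·τ' ≈ 10.696154 ∉ [-0.8, 0.4) ⇒ out
candidate 5: (m,n)=(0,-10) → π∥ = 0-10·τ ≈ -51.925824, π⊥ = 0-10·τ' ≈ 1.925824 ∉ [-0.8, 0.4) ⇒ out
candidate 6: (m,n)=(13,-7) → π∥ = 13-7·τ ≈ -23.348077, π⊥ = 13-7·τ' ≈ 14.348077 ∉ [-0.8, 0.4) ⇒ out
candidate 7: (m,n)=(14,-2) → π∥ = 14-2·τ ≈ 3.614835, π⊥ = 14-2·τ' ≈ 14.385165 ∉ [-0.8, 0.4) ⇒ out
candidate 8: (m,n)=(4,17) → π∥ = 4+17·τ ≈ 92.273901, π⊥ = 4+17·τ' ≈ 0.726099 ∉ [-0.8, 0.4) ⇒ out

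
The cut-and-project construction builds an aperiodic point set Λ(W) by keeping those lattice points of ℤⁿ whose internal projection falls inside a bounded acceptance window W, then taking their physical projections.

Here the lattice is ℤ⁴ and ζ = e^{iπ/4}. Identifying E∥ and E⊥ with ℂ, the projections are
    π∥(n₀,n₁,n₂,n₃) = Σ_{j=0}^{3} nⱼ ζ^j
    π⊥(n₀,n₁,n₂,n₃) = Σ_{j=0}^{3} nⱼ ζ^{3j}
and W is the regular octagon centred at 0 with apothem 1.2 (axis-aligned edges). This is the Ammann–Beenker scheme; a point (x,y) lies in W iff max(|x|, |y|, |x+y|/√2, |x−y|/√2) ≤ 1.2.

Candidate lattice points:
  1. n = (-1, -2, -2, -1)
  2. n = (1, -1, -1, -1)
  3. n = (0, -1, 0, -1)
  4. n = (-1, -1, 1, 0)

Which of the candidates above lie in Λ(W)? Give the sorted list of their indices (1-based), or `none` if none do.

1, 2

With ζ = e^{iπ/4} the internal vectors are ζ^0,ζ^3,ζ^6,ζ^9.
candidate 1: n = (-1, -2, -2, -1) → π⊥ ≈ (-0.292893, -0.121320); max(|x|,|y|,|x±y|/√2) = 0.292893 ≤ 1.2 ⇒ ∈ W
candidate 2: n = (1, -1, -1, -1) → π⊥ ≈ (+1.000000, -0.414214); max(|x|,|y|,|x±y|/√2) = 1.000000 ≤ 1.2 ⇒ ∈ W
candidate 3: n = (0, -1, 0, -1) → π⊥ ≈ (+0.000000, -1.414214); max(|x|,|y|,|x±y|/√2) = 1.414214 > 1.2 ⇒ ∉ W
candidate 4: n = (-1, -1, 1, 0) → π⊥ ≈ (-0.292893, -1.707107); max(|x|,|y|,|x±y|/√2) = 1.707107 > 1.2 ⇒ ∉ W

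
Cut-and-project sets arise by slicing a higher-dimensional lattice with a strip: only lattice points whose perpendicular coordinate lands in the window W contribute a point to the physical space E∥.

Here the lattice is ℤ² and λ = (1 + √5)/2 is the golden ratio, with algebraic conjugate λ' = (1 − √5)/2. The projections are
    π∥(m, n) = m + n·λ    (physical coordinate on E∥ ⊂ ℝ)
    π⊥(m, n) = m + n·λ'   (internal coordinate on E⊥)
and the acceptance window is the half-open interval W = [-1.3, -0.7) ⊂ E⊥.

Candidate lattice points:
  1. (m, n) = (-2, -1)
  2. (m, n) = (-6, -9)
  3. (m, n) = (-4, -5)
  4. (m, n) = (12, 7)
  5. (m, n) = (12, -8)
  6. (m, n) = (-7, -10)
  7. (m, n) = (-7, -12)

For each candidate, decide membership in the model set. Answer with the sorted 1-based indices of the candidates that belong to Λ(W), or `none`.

3, 6

Numerically λ ≈ 1.6180 and λ' = −1/λ ≈ -0.6180.
[1] lift (-2,-1): star map gives -1.3820; window check -1.3 ≤ -1.3820 < -0.7 is false → out
[2] lift (-6,-9): star map gives -0.4377; window check -1.3 ≤ -0.4377 < -0.7 is false → out
[3] lift (-4,-5): star map gives -0.9098; window check -1.3 ≤ -0.9098 < -0.7 is true → IN Λ
[4] lift (12,7): star map gives 7.6738; window check -1.3 ≤ 7.6738 < -0.7 is false → out
[5] lift (12,-8): star map gives 16.9443; window check -1.3 ≤ 16.9443 < -0.7 is false → out
[6] lift (-7,-10): star map gives -0.8197; window check -1.3 ≤ -0.8197 < -0.7 is true → IN Λ
[7] lift (-7,-12): star map gives 0.4164; window check -1.3 ≤ 0.4164 < -0.7 is false → out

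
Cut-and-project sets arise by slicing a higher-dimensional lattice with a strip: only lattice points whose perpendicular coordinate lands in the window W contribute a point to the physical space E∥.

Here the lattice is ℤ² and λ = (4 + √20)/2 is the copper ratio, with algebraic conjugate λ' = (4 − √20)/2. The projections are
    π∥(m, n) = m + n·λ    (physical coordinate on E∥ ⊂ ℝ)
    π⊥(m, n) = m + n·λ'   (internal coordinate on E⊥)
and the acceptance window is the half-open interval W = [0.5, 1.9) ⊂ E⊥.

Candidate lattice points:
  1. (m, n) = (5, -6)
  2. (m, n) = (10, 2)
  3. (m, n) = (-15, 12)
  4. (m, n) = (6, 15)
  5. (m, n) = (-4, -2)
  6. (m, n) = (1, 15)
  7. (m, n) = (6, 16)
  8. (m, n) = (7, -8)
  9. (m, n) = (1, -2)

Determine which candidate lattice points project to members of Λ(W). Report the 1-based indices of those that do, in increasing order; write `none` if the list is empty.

9

Numerically λ ≈ 4.23607 and λ' = −1/λ ≈ -0.23607.
#1 (5,-6): internal coord 5 + (-6)·λ' = +6.41641; +6.41641 ∉ [0.5, 1.9) → out
#2 (10,2): internal coord 10 + (2)·λ' = +9.52786; +9.52786 ∉ [0.5, 1.9) → out
#3 (-15,12): internal coord -15 + (12)·λ' = -17.83282; -17.83282 ∉ [0.5, 1.9) → out
#4 (6,15): internal coord 6 + (15)·λ' = +2.45898; +2.45898 ∉ [0.5, 1.9) → out
#5 (-4,-2): internal coord -4 + (-2)·λ' = -3.52786; -3.52786 ∉ [0.5, 1.9) → out
#6 (1,15): internal coord 1 + (15)·λ' = -2.54102; -2.54102 ∉ [0.5, 1.9) → out
#7 (6,16): internal coord 6 + (16)·λ' = +2.22291; +2.22291 ∉ [0.5, 1.9) → out
#8 (7,-8): internal coord 7 + (-8)·λ' = +8.88854; +8.88854 ∉ [0.5, 1.9) → out
#9 (1,-2): internal coord 1 + (-2)·λ' = +1.47214; +1.47214 ∈ [0.5, 1.9) → IN Λ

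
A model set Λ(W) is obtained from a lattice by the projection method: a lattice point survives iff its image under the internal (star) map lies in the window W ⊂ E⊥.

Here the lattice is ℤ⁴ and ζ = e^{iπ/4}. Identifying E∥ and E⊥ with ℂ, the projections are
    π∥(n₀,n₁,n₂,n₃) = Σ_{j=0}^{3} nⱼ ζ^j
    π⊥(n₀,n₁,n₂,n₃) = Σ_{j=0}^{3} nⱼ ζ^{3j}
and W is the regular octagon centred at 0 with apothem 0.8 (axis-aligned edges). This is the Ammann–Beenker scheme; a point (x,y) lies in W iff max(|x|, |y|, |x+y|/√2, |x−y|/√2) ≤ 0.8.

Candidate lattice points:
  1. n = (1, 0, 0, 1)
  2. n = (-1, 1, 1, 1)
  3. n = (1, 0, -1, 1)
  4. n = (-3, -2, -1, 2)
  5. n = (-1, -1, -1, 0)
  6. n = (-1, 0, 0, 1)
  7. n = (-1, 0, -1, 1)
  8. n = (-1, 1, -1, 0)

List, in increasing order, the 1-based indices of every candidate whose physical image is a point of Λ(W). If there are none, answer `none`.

5, 6

With ζ = e^{iπ/4} the internal vectors are ζ^0,ζ^3,ζ^6,ζ^9.
candidate 1: n = (1, 0, 0, 1) → π⊥ ≈ (+1.7071, +0.7071); max(|x|,|y|,|x±y|/√2) = 1.7071 > 0.8 ⇒ ∉ W
candidate 2: n = (-1, 1, 1, 1) → π⊥ ≈ (-1.0000, +0.4142); max(|x|,|y|,|x±y|/√2) = 1.0000 > 0.8 ⇒ ∉ W
candidate 3: n = (1, 0, -1, 1) → π⊥ ≈ (+1.7071, +1.7071); max(|x|,|y|,|x±y|/√2) = 2.4142 > 0.8 ⇒ ∉ W
candidate 4: n = (-3, -2, -1, 2) → π⊥ ≈ (-0.1716, +1.0000); max(|x|,|y|,|x±y|/√2) = 1.0000 > 0.8 ⇒ ∉ W
candidate 5: n = (-1, -1, -1, 0) → π⊥ ≈ (-0.2929, +0.2929); max(|x|,|y|,|x±y|/√2) = 0.4142 ≤ 0.8 ⇒ ∈ W
candidate 6: n = (-1, 0, 0, 1) → π⊥ ≈ (-0.2929, +0.7071); max(|x|,|y|,|x±y|/√2) = 0.7071 ≤ 0.8 ⇒ ∈ W
candidate 7: n = (-1, 0, -1, 1) → π⊥ ≈ (-0.2929, +1.7071); max(|x|,|y|,|x±y|/√2) = 1.7071 > 0.8 ⇒ ∉ W
candidate 8: n = (-1, 1, -1, 0) → π⊥ ≈ (-1.7071, +1.7071); max(|x|,|y|,|x±y|/√2) = 2.4142 > 0.8 ⇒ ∉ W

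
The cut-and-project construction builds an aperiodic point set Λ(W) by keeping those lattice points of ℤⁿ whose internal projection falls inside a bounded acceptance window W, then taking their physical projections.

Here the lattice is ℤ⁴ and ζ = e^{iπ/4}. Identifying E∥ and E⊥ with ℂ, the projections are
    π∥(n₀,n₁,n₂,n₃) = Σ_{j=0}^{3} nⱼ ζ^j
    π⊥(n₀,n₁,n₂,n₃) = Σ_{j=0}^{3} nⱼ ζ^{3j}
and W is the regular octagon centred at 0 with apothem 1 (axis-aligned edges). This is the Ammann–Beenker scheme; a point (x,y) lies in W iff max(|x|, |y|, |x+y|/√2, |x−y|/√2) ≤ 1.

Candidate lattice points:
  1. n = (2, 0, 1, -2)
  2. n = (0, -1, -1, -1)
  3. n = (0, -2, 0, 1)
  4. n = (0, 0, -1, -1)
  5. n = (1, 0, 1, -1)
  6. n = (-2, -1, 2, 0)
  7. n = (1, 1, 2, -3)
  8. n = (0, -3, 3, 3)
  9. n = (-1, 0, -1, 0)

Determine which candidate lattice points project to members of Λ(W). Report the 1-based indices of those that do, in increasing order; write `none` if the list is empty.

Internal map: ζ^{3j} for j=0..3 gives (1,0), (−√2/2,√2/2), (0,−1), (√2/2,√2/2).
candidate 1: n = (2, 0, 1, -2) → π⊥ ≈ (+0.585786, -2.414214); max(|x|,|y|,|x±y|/√2) = 2.414214 > 1 ⇒ ∉ W
candidate 2: n = (0, -1, -1, -1) → π⊥ ≈ (+0.000000, -0.414214); max(|x|,|y|,|x±y|/√2) = 0.414214 ≤ 1 ⇒ ∈ W
candidate 3: n = (0, -2, 0, 1) → π⊥ ≈ (+2.121320, -0.707107); max(|x|,|y|,|x±y|/√2) = 2.121320 > 1 ⇒ ∉ W
candidate 4: n = (0, 0, -1, -1) → π⊥ ≈ (-0.707107, +0.292893); max(|x|,|y|,|x±y|/√2) = 0.707107 ≤ 1 ⇒ ∈ W
candidate 5: n = (1, 0, 1, -1) → π⊥ ≈ (+0.292893, -1.707107); max(|x|,|y|,|x±y|/√2) = 1.707107 > 1 ⇒ ∉ W
candidate 6: n = (-2, -1, 2, 0) → π⊥ ≈ (-1.292893, -2.707107); max(|x|,|y|,|x±y|/√2) = 2.828427 > 1 ⇒ ∉ W
candidate 7: n = (1, 1, 2, -3) → π⊥ ≈ (-1.828427, -3.414214); max(|x|,|y|,|x±y|/√2) = 3.707107 > 1 ⇒ ∉ W
candidate 8: n = (0, -3, 3, 3) → π⊥ ≈ (+4.242641, -3.000000); max(|x|,|y|,|x±y|/√2) = 5.121320 > 1 ⇒ ∉ W
candidate 9: n = (-1, 0, -1, 0) → π⊥ ≈ (-1.000000, +1.000000); max(|x|,|y|,|x±y|/√2) = 1.414214 > 1 ⇒ ∉ W

2, 4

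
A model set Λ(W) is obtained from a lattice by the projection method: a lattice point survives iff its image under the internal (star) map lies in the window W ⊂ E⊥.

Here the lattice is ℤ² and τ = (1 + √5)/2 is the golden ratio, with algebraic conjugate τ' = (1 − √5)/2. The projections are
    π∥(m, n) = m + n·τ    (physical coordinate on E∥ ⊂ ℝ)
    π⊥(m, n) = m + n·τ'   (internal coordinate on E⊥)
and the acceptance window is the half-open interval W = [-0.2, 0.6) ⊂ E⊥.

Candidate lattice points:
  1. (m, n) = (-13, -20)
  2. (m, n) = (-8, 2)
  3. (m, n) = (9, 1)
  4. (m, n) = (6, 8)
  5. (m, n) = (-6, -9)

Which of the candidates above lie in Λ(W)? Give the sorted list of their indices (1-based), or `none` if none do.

none

Compute τ' = (1−√5)/2 = -0.618034, so π⊥(m,n) = m -0.618034·n.
#1 (-13,-20): internal coord -13 + (-20)·τ' = -0.639320; -0.639320 ∉ [-0.2, 0.6) → out
#2 (-8,2): internal coord -8 + (2)·τ' = -9.236068; -9.236068 ∉ [-0.2, 0.6) → out
#3 (9,1): internal coord 9 + (1)·τ' = +8.381966; +8.381966 ∉ [-0.2, 0.6) → out
#4 (6,8): internal coord 6 + (8)·τ' = +1.055728; +1.055728 ∉ [-0.2, 0.6) → out
#5 (-6,-9): internal coord -6 + (-9)·τ' = -0.437694; -0.437694 ∉ [-0.2, 0.6) → out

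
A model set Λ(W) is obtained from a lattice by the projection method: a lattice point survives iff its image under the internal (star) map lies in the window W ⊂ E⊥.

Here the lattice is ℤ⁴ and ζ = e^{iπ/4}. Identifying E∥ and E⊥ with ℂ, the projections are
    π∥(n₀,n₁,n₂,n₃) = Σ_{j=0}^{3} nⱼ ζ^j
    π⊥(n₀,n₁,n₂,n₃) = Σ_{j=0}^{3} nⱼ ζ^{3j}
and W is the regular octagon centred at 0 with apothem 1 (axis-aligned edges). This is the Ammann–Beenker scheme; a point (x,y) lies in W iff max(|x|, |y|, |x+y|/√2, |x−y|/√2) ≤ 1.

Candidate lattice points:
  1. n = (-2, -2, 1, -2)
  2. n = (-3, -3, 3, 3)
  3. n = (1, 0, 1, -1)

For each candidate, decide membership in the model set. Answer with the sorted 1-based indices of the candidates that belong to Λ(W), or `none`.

π⊥(n) = n₀ + n₁ζ³ + n₂ζ⁶ + n₃ζ⁹ where ζ = e^{iπ/4}.
#1 (-2, -2, 1, -2): internal (-2.000000, -3.828427); octagon support 4.121320 vs apothem 1 → ∉ W
#2 (-3, -3, 3, 3): internal (1.242641, -3.000000); octagon support 3.000000 vs apothem 1 → ∉ W
#3 (1, 0, 1, -1): internal (0.292893, -1.707107); octagon support 1.707107 vs apothem 1 → ∉ W

none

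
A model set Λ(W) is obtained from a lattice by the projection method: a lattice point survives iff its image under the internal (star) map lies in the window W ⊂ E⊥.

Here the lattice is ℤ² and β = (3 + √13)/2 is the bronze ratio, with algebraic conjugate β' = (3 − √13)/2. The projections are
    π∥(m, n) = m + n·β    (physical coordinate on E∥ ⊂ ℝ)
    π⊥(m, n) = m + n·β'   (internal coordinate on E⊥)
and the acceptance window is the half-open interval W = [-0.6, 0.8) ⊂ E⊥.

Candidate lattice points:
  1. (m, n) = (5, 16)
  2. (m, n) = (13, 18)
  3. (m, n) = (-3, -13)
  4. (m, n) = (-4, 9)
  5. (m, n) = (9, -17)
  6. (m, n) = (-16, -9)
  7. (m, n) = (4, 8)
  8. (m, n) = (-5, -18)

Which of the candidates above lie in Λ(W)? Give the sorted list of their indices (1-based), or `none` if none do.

1, 8

Numerically β ≈ 3.302776 and β' = −1/β ≈ -0.302776.
candidate 1: (m,n)=(5,16) → π∥ = 5+16·β ≈ 57.844410, π⊥ = 5+16·β' ≈ 0.155590 ∈ [-0.6, 0.8) ⇒ IN Λ
candidate 2: (m,n)=(13,18) → π∥ = 13+18·β ≈ 72.449961, π⊥ = 13+18·β' ≈ 7.550039 ∉ [-0.6, 0.8) ⇒ out
candidate 3: (m,n)=(-3,-13) → π∥ = -3-13·β ≈ -45.936083, π⊥ = -3-13·β' ≈ 0.936083 ∉ [-0.6, 0.8) ⇒ out
candidate 4: (m,n)=(-4,9) → π∥ = -4+9·β ≈ 25.724981, π⊥ = -4+9·β' ≈ -6.724981 ∉ [-0.6, 0.8) ⇒ out
candidate 5: (m,n)=(9,-17) → π∥ = 9-17·β ≈ -47.147186, π⊥ = 9-17·β' ≈ 14.147186 ∉ [-0.6, 0.8) ⇒ out
candidate 6: (m,n)=(-16,-9) → π∥ = -16-9·β ≈ -45.724981, π⊥ = -16-9·β' ≈ -13.275019 ∉ [-0.6, 0.8) ⇒ out
candidate 7: (m,n)=(4,8) → π∥ = 4+8·β ≈ 30.422205, π⊥ = 4+8·β' ≈ 1.577795 ∉ [-0.6, 0.8) ⇒ out
candidate 8: (m,n)=(-5,-18) → π∥ = -5-18·β ≈ -64.449961, π⊥ = -5-18·β' ≈ 0.449961 ∈ [-0.6, 0.8) ⇒ IN Λ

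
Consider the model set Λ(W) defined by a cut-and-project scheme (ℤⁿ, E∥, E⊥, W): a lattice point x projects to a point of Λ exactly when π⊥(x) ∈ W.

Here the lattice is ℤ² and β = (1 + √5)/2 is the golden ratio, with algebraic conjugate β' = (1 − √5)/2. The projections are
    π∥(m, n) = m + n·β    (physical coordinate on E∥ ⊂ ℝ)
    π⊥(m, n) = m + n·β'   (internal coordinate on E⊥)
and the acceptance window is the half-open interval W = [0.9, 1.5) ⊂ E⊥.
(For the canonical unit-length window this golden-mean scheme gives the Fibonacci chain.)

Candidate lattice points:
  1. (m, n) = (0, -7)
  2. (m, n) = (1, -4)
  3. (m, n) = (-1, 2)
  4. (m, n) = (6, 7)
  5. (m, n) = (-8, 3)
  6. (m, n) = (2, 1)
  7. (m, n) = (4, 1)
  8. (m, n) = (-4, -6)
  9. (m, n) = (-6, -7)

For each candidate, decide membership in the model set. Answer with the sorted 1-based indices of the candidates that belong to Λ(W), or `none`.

6

Compute β' = (1−√5)/2 = -0.6180, so π⊥(m,n) = m -0.6180·n.
candidate 1: (m,n)=(0,-7) → π∥ = 0-7·β ≈ -11.3262, π⊥ = 0-7·β' ≈ 4.3262 ∉ [0.9, 1.5) ⇒ out
candidate 2: (m,n)=(1,-4) → π∥ = 1-4·β ≈ -5.4721, π⊥ = 1-4·β' ≈ 3.4721 ∉ [0.9, 1.5) ⇒ out
candidate 3: (m,n)=(-1,2) → π∥ = -1+2·β ≈ 2.2361, π⊥ = -1+2·β' ≈ -2.2361 ∉ [0.9, 1.5) ⇒ out
candidate 4: (m,n)=(6,7) → π∥ = 6+7·β ≈ 17.3262, π⊥ = 6+7·β' ≈ 1.6738 ∉ [0.9, 1.5) ⇒ out
candidate 5: (m,n)=(-8,3) → π∥ = -8+3·β ≈ -3.1459, π⊥ = -8+3·β' ≈ -9.8541 ∉ [0.9, 1.5) ⇒ out
candidate 6: (m,n)=(2,1) → π∥ = 2+1·β ≈ 3.6180, π⊥ = 2+1·β' ≈ 1.3820 ∈ [0.9, 1.5) ⇒ IN Λ
candidate 7: (m,n)=(4,1) → π∥ = 4+1·β ≈ 5.6180, π⊥ = 4+1·β' ≈ 3.3820 ∉ [0.9, 1.5) ⇒ out
candidate 8: (m,n)=(-4,-6) → π∥ = -4-6·β ≈ -13.7082, π⊥ = -4-6·β' ≈ -0.2918 ∉ [0.9, 1.5) ⇒ out
candidate 9: (m,n)=(-6,-7) → π∥ = -6-7·β ≈ -17.3262, π⊥ = -6-7·β' ≈ -1.6738 ∉ [0.9, 1.5) ⇒ out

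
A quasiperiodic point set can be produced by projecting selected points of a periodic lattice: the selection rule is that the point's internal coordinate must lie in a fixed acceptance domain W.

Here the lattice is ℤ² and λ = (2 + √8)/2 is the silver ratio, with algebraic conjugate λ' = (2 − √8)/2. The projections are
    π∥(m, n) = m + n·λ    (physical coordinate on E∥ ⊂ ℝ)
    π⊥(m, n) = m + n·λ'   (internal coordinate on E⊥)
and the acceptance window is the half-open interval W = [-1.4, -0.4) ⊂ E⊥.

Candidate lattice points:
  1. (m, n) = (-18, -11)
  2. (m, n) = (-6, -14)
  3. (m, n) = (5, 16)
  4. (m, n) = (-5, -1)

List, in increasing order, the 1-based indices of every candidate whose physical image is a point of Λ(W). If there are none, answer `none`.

Compute λ' = (2−√8)/2 = -0.4142, so π⊥(m,n) = m -0.4142·n.
#1 (-18,-11): internal coord -18 + (-11)·λ' = -13.4437; -13.4437 ∉ [-1.4, -0.4) → out
#2 (-6,-14): internal coord -6 + (-14)·λ' = -0.2010; -0.2010 ∉ [-1.4, -0.4) → out
#3 (5,16): internal coord 5 + (16)·λ' = -1.6274; -1.6274 ∉ [-1.4, -0.4) → out
#4 (-5,-1): internal coord -5 + (-1)·λ' = -4.5858; -4.5858 ∉ [-1.4, -0.4) → out

none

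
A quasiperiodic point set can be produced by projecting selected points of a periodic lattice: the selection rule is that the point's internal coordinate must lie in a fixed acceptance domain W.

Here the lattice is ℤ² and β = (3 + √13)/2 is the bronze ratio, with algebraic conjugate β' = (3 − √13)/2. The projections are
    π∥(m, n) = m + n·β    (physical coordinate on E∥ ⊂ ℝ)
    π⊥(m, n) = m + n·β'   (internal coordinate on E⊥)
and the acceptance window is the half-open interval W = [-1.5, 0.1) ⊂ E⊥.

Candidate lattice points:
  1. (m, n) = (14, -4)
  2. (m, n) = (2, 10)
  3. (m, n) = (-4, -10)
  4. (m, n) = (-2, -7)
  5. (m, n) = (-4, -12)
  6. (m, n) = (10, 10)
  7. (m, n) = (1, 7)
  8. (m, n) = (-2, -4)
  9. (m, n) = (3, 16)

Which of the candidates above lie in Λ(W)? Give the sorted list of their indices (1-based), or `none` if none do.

Numerically β ≈ 3.3028 and β' = −1/β ≈ -0.3028.
#1 (14,-4): internal coord 14 + (-4)·β' = +15.2111; +15.2111 ∉ [-1.5, 0.1) → out
#2 (2,10): internal coord 2 + (10)·β' = -1.0278; -1.0278 ∈ [-1.5, 0.1) → IN Λ
#3 (-4,-10): internal coord -4 + (-10)·β' = -0.9722; -0.9722 ∈ [-1.5, 0.1) → IN Λ
#4 (-2,-7): internal coord -2 + (-7)·β' = +0.1194; +0.1194 ∉ [-1.5, 0.1) → out
#5 (-4,-12): internal coord -4 + (-12)·β' = -0.3667; -0.3667 ∈ [-1.5, 0.1) → IN Λ
#6 (10,10): internal coord 10 + (10)·β' = +6.9722; +6.9722 ∉ [-1.5, 0.1) → out
#7 (1,7): internal coord 1 + (7)·β' = -1.1194; -1.1194 ∈ [-1.5, 0.1) → IN Λ
#8 (-2,-4): internal coord -2 + (-4)·β' = -0.7889; -0.7889 ∈ [-1.5, 0.1) → IN Λ
#9 (3,16): internal coord 3 + (16)·β' = -1.8444; -1.8444 ∉ [-1.5, 0.1) → out

2, 3, 5, 7, 8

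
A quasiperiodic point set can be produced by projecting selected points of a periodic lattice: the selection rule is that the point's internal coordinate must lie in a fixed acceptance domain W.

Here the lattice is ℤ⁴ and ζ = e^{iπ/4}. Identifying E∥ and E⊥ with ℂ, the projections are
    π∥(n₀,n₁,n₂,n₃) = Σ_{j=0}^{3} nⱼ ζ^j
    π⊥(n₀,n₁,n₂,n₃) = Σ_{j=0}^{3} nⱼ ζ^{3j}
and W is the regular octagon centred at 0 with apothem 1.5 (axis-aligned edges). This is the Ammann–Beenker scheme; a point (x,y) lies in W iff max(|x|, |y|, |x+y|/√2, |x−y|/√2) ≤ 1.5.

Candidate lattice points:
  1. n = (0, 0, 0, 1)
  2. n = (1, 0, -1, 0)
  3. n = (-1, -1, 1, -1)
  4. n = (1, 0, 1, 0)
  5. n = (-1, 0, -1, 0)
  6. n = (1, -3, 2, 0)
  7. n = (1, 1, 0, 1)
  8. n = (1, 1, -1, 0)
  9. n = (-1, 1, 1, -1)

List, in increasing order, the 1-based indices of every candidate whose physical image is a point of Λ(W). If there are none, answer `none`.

π⊥(n) = n₀ + n₁ζ³ + n₂ζ⁶ + n₃ζ⁹ where ζ = e^{iπ/4}.
candidate 1: n = (0, 0, 0, 1) → π⊥ ≈ (+0.707107, +0.707107); max(|x|,|y|,|x±y|/√2) = 1.000000 ≤ 1.5 ⇒ ∈ W
candidate 2: n = (1, 0, -1, 0) → π⊥ ≈ (+1.000000, +1.000000); max(|x|,|y|,|x±y|/√2) = 1.414214 ≤ 1.5 ⇒ ∈ W
candidate 3: n = (-1, -1, 1, -1) → π⊥ ≈ (-1.000000, -2.414214); max(|x|,|y|,|x±y|/√2) = 2.414214 > 1.5 ⇒ ∉ W
candidate 4: n = (1, 0, 1, 0) → π⊥ ≈ (+1.000000, -1.000000); max(|x|,|y|,|x±y|/√2) = 1.414214 ≤ 1.5 ⇒ ∈ W
candidate 5: n = (-1, 0, -1, 0) → π⊥ ≈ (-1.000000, +1.000000); max(|x|,|y|,|x±y|/√2) = 1.414214 ≤ 1.5 ⇒ ∈ W
candidate 6: n = (1, -3, 2, 0) → π⊥ ≈ (+3.121320, -4.121320); max(|x|,|y|,|x±y|/√2) = 5.121320 > 1.5 ⇒ ∉ W
candidate 7: n = (1, 1, 0, 1) → π⊥ ≈ (+1.000000, +1.414214); max(|x|,|y|,|x±y|/√2) = 1.707107 > 1.5 ⇒ ∉ W
candidate 8: n = (1, 1, -1, 0) → π⊥ ≈ (+0.292893, +1.707107); max(|x|,|y|,|x±y|/√2) = 1.707107 > 1.5 ⇒ ∉ W
candidate 9: n = (-1, 1, 1, -1) → π⊥ ≈ (-2.414214, -1.000000); max(|x|,|y|,|x±y|/√2) = 2.414214 > 1.5 ⇒ ∉ W

1, 2, 4, 5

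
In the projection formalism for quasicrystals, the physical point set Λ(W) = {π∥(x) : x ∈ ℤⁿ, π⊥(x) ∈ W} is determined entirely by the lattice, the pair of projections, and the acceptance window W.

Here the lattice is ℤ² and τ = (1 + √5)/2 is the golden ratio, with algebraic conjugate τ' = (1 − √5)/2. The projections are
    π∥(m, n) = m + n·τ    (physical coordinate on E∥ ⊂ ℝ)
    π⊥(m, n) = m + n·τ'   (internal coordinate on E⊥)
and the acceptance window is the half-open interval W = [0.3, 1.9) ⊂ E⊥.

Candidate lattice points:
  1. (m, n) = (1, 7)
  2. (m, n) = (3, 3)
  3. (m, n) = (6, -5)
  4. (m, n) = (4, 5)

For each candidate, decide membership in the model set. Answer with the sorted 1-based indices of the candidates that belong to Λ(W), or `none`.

2, 4

τ' = (1−√5)/2 ≈ -0.6180.
[1] lift (1,7): star map gives -3.3262; window check 0.3 ≤ -3.3262 < 1.9 is false → out
[2] lift (3,3): star map gives 1.1459; window check 0.3 ≤ 1.1459 < 1.9 is true → IN Λ
[3] lift (6,-5): star map gives 9.0902; window check 0.3 ≤ 9.0902 < 1.9 is false → out
[4] lift (4,5): star map gives 0.9098; window check 0.3 ≤ 0.9098 < 1.9 is true → IN Λ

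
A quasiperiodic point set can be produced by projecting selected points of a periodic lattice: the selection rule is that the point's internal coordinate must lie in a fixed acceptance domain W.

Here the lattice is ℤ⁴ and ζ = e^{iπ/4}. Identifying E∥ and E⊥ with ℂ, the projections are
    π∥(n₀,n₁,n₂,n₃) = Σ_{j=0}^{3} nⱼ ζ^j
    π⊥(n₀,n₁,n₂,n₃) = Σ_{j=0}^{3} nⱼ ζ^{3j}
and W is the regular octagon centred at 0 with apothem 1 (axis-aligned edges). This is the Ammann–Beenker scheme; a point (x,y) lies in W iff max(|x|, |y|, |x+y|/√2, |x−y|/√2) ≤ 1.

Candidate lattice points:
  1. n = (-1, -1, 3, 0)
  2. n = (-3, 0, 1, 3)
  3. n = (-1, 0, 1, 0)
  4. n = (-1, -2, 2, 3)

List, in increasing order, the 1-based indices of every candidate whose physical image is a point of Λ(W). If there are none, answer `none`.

none

Internal map: ζ^{3j} for j=0..3 gives (1,0), (−√2/2,√2/2), (0,−1), (√2/2,√2/2).
#1 (-1, -1, 3, 0): internal (-0.292893, -3.707107); octagon support 3.707107 vs apothem 1 → ∉ W
#2 (-3, 0, 1, 3): internal (-0.878680, 1.121320); octagon support 1.414214 vs apothem 1 → ∉ W
#3 (-1, 0, 1, 0): internal (-1.000000, -1.000000); octagon support 1.414214 vs apothem 1 → ∉ W
#4 (-1, -2, 2, 3): internal (2.535534, -1.292893); octagon support 2.707107 vs apothem 1 → ∉ W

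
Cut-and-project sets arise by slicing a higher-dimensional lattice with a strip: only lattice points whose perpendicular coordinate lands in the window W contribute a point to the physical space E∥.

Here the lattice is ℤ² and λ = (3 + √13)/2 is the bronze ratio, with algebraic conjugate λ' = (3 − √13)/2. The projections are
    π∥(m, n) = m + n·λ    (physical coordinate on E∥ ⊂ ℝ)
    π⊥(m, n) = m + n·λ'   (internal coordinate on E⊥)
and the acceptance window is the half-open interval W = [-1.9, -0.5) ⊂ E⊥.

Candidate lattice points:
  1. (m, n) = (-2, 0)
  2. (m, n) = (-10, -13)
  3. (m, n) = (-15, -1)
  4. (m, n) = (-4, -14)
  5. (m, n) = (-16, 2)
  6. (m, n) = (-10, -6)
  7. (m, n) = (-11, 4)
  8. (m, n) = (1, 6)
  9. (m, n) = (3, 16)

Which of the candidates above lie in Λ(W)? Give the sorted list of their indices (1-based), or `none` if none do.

8, 9

λ' = (3−√13)/2 ≈ -0.3028.
candidate 1: (m,n)=(-2,0) → π∥ = -2+0·λ ≈ -2.0000, π⊥ = -2+0·λ' ≈ -2.0000 ∉ [-1.9, -0.5) ⇒ out
candidate 2: (m,n)=(-10,-13) → π∥ = -10-13·λ ≈ -52.9361, π⊥ = -10-13·λ' ≈ -6.0639 ∉ [-1.9, -0.5) ⇒ out
candidate 3: (m,n)=(-15,-1) → π∥ = -15-1·λ ≈ -18.3028, π⊥ = -15-1·λ' ≈ -14.6972 ∉ [-1.9, -0.5) ⇒ out
candidate 4: (m,n)=(-4,-14) → π∥ = -4-14·λ ≈ -50.2389, π⊥ = -4-14·λ' ≈ 0.2389 ∉ [-1.9, -0.5) ⇒ out
candidate 5: (m,n)=(-16,2) → π∥ = -16+2·λ ≈ -9.3944, π⊥ = -16+2·λ' ≈ -16.6056 ∉ [-1.9, -0.5) ⇒ out
candidate 6: (m,n)=(-10,-6) → π∥ = -10-6·λ ≈ -29.8167, π⊥ = -10-6·λ' ≈ -8.1833 ∉ [-1.9, -0.5) ⇒ out
candidate 7: (m,n)=(-11,4) → π∥ = -11+4·λ ≈ 2.2111, π⊥ = -11+4·λ' ≈ -12.2111 ∉ [-1.9, -0.5) ⇒ out
candidate 8: (m,n)=(1,6) → π∥ = 1+6·λ ≈ 20.8167, π⊥ = 1+6·λ' ≈ -0.8167 ∈ [-1.9, -0.5) ⇒ IN Λ
candidate 9: (m,n)=(3,16) → π∥ = 3+16·λ ≈ 55.8444, π⊥ = 3+16·λ' ≈ -1.8444 ∈ [-1.9, -0.5) ⇒ IN Λ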